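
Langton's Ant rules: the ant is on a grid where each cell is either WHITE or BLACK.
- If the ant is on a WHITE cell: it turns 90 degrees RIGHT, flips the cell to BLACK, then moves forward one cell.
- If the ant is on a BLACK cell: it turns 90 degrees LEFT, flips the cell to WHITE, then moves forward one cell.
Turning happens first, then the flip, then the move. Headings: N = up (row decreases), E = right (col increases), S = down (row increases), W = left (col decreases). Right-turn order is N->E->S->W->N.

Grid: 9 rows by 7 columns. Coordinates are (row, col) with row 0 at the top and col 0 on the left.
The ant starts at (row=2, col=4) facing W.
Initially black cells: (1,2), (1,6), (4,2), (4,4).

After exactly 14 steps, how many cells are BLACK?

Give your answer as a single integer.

Step 1: on WHITE (2,4): turn R to N, flip to black, move to (1,4). |black|=5
Step 2: on WHITE (1,4): turn R to E, flip to black, move to (1,5). |black|=6
Step 3: on WHITE (1,5): turn R to S, flip to black, move to (2,5). |black|=7
Step 4: on WHITE (2,5): turn R to W, flip to black, move to (2,4). |black|=8
Step 5: on BLACK (2,4): turn L to S, flip to white, move to (3,4). |black|=7
Step 6: on WHITE (3,4): turn R to W, flip to black, move to (3,3). |black|=8
Step 7: on WHITE (3,3): turn R to N, flip to black, move to (2,3). |black|=9
Step 8: on WHITE (2,3): turn R to E, flip to black, move to (2,4). |black|=10
Step 9: on WHITE (2,4): turn R to S, flip to black, move to (3,4). |black|=11
Step 10: on BLACK (3,4): turn L to E, flip to white, move to (3,5). |black|=10
Step 11: on WHITE (3,5): turn R to S, flip to black, move to (4,5). |black|=11
Step 12: on WHITE (4,5): turn R to W, flip to black, move to (4,4). |black|=12
Step 13: on BLACK (4,4): turn L to S, flip to white, move to (5,4). |black|=11
Step 14: on WHITE (5,4): turn R to W, flip to black, move to (5,3). |black|=12

Answer: 12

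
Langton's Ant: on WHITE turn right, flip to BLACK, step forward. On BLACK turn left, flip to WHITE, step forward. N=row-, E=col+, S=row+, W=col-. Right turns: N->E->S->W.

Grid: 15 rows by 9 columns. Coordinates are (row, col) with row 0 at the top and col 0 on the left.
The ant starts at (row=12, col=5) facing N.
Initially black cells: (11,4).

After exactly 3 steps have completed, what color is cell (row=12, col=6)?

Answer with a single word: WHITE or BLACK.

Step 1: on WHITE (12,5): turn R to E, flip to black, move to (12,6). |black|=2
Step 2: on WHITE (12,6): turn R to S, flip to black, move to (13,6). |black|=3
Step 3: on WHITE (13,6): turn R to W, flip to black, move to (13,5). |black|=4

Answer: BLACK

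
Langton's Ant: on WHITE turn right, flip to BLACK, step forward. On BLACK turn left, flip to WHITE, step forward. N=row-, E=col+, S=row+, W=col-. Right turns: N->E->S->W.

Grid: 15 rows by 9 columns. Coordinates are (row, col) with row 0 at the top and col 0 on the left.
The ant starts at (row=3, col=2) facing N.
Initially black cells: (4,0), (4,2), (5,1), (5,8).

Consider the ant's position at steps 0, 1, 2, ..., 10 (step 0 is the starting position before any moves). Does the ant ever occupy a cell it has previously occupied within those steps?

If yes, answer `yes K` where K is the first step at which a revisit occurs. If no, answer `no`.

Step 1: on WHITE (3,2): turn R to E, flip to black, move to (3,3). |black|=5 — new cell
Step 2: on WHITE (3,3): turn R to S, flip to black, move to (4,3). |black|=6 — new cell
Step 3: on WHITE (4,3): turn R to W, flip to black, move to (4,2). |black|=7 — new cell
Step 4: on BLACK (4,2): turn L to S, flip to white, move to (5,2). |black|=6 — new cell
Step 5: on WHITE (5,2): turn R to W, flip to black, move to (5,1). |black|=7 — new cell
Step 6: on BLACK (5,1): turn L to S, flip to white, move to (6,1). |black|=6 — new cell
Step 7: on WHITE (6,1): turn R to W, flip to black, move to (6,0). |black|=7 — new cell
Step 8: on WHITE (6,0): turn R to N, flip to black, move to (5,0). |black|=8 — new cell
Step 9: on WHITE (5,0): turn R to E, flip to black, move to (5,1). |black|=9 — REVISIT

Answer: yes 9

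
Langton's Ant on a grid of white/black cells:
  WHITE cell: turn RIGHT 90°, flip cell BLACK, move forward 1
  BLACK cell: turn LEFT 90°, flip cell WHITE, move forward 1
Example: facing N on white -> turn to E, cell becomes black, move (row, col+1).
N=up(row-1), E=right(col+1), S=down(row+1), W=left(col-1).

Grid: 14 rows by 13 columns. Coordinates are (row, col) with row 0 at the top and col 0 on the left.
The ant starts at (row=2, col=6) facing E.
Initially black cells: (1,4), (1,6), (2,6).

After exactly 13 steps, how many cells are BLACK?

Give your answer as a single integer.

Step 1: on BLACK (2,6): turn L to N, flip to white, move to (1,6). |black|=2
Step 2: on BLACK (1,6): turn L to W, flip to white, move to (1,5). |black|=1
Step 3: on WHITE (1,5): turn R to N, flip to black, move to (0,5). |black|=2
Step 4: on WHITE (0,5): turn R to E, flip to black, move to (0,6). |black|=3
Step 5: on WHITE (0,6): turn R to S, flip to black, move to (1,6). |black|=4
Step 6: on WHITE (1,6): turn R to W, flip to black, move to (1,5). |black|=5
Step 7: on BLACK (1,5): turn L to S, flip to white, move to (2,5). |black|=4
Step 8: on WHITE (2,5): turn R to W, flip to black, move to (2,4). |black|=5
Step 9: on WHITE (2,4): turn R to N, flip to black, move to (1,4). |black|=6
Step 10: on BLACK (1,4): turn L to W, flip to white, move to (1,3). |black|=5
Step 11: on WHITE (1,3): turn R to N, flip to black, move to (0,3). |black|=6
Step 12: on WHITE (0,3): turn R to E, flip to black, move to (0,4). |black|=7
Step 13: on WHITE (0,4): turn R to S, flip to black, move to (1,4). |black|=8

Answer: 8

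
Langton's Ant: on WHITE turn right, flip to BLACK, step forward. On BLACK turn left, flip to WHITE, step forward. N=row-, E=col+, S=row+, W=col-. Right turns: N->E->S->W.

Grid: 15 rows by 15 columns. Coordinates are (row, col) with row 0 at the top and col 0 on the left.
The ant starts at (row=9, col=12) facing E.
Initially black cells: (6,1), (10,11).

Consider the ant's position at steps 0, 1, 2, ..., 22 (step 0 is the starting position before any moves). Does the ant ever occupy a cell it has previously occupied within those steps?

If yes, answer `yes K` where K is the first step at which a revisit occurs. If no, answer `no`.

Step 1: on WHITE (9,12): turn R to S, flip to black, move to (10,12). |black|=3 — new cell
Step 2: on WHITE (10,12): turn R to W, flip to black, move to (10,11). |black|=4 — new cell
Step 3: on BLACK (10,11): turn L to S, flip to white, move to (11,11). |black|=3 — new cell
Step 4: on WHITE (11,11): turn R to W, flip to black, move to (11,10). |black|=4 — new cell
Step 5: on WHITE (11,10): turn R to N, flip to black, move to (10,10). |black|=5 — new cell
Step 6: on WHITE (10,10): turn R to E, flip to black, move to (10,11). |black|=6 — REVISIT

Answer: yes 6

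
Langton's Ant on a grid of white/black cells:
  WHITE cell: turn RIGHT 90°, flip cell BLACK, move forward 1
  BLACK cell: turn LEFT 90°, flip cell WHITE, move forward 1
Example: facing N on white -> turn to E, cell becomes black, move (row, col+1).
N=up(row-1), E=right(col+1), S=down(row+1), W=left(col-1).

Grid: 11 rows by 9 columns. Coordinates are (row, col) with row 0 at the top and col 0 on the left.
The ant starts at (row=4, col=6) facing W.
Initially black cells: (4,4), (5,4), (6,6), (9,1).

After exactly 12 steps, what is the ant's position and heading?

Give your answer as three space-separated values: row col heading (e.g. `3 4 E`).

Step 1: on WHITE (4,6): turn R to N, flip to black, move to (3,6). |black|=5
Step 2: on WHITE (3,6): turn R to E, flip to black, move to (3,7). |black|=6
Step 3: on WHITE (3,7): turn R to S, flip to black, move to (4,7). |black|=7
Step 4: on WHITE (4,7): turn R to W, flip to black, move to (4,6). |black|=8
Step 5: on BLACK (4,6): turn L to S, flip to white, move to (5,6). |black|=7
Step 6: on WHITE (5,6): turn R to W, flip to black, move to (5,5). |black|=8
Step 7: on WHITE (5,5): turn R to N, flip to black, move to (4,5). |black|=9
Step 8: on WHITE (4,5): turn R to E, flip to black, move to (4,6). |black|=10
Step 9: on WHITE (4,6): turn R to S, flip to black, move to (5,6). |black|=11
Step 10: on BLACK (5,6): turn L to E, flip to white, move to (5,7). |black|=10
Step 11: on WHITE (5,7): turn R to S, flip to black, move to (6,7). |black|=11
Step 12: on WHITE (6,7): turn R to W, flip to black, move to (6,6). |black|=12

Answer: 6 6 W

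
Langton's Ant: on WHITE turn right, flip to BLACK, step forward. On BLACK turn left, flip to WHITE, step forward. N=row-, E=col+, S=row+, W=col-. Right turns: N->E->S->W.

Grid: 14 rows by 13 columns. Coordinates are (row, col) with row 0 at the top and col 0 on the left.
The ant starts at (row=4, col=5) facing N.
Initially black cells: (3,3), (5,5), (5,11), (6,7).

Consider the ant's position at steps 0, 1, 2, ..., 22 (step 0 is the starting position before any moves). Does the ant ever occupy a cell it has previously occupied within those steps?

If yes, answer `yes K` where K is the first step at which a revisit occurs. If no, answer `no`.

Answer: yes 7

Derivation:
Step 1: on WHITE (4,5): turn R to E, flip to black, move to (4,6). |black|=5 — new cell
Step 2: on WHITE (4,6): turn R to S, flip to black, move to (5,6). |black|=6 — new cell
Step 3: on WHITE (5,6): turn R to W, flip to black, move to (5,5). |black|=7 — new cell
Step 4: on BLACK (5,5): turn L to S, flip to white, move to (6,5). |black|=6 — new cell
Step 5: on WHITE (6,5): turn R to W, flip to black, move to (6,4). |black|=7 — new cell
Step 6: on WHITE (6,4): turn R to N, flip to black, move to (5,4). |black|=8 — new cell
Step 7: on WHITE (5,4): turn R to E, flip to black, move to (5,5). |black|=9 — REVISIT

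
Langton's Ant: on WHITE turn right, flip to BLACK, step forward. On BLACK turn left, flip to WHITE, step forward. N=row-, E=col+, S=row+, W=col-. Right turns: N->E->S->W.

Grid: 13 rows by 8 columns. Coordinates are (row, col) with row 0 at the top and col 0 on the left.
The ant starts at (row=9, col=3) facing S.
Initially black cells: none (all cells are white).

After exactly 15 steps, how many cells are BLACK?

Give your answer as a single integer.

Step 1: on WHITE (9,3): turn R to W, flip to black, move to (9,2). |black|=1
Step 2: on WHITE (9,2): turn R to N, flip to black, move to (8,2). |black|=2
Step 3: on WHITE (8,2): turn R to E, flip to black, move to (8,3). |black|=3
Step 4: on WHITE (8,3): turn R to S, flip to black, move to (9,3). |black|=4
Step 5: on BLACK (9,3): turn L to E, flip to white, move to (9,4). |black|=3
Step 6: on WHITE (9,4): turn R to S, flip to black, move to (10,4). |black|=4
Step 7: on WHITE (10,4): turn R to W, flip to black, move to (10,3). |black|=5
Step 8: on WHITE (10,3): turn R to N, flip to black, move to (9,3). |black|=6
Step 9: on WHITE (9,3): turn R to E, flip to black, move to (9,4). |black|=7
Step 10: on BLACK (9,4): turn L to N, flip to white, move to (8,4). |black|=6
Step 11: on WHITE (8,4): turn R to E, flip to black, move to (8,5). |black|=7
Step 12: on WHITE (8,5): turn R to S, flip to black, move to (9,5). |black|=8
Step 13: on WHITE (9,5): turn R to W, flip to black, move to (9,4). |black|=9
Step 14: on WHITE (9,4): turn R to N, flip to black, move to (8,4). |black|=10
Step 15: on BLACK (8,4): turn L to W, flip to white, move to (8,3). |black|=9

Answer: 9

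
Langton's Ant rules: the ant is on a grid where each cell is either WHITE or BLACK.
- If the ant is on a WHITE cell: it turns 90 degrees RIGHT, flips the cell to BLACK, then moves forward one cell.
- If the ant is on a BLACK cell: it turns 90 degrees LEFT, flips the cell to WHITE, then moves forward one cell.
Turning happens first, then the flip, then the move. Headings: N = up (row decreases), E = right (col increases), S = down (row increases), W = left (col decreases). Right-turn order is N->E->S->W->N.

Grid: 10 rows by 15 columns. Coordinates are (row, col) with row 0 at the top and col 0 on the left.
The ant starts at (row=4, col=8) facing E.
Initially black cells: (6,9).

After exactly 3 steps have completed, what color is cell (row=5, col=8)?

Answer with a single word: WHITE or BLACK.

Step 1: on WHITE (4,8): turn R to S, flip to black, move to (5,8). |black|=2
Step 2: on WHITE (5,8): turn R to W, flip to black, move to (5,7). |black|=3
Step 3: on WHITE (5,7): turn R to N, flip to black, move to (4,7). |black|=4

Answer: BLACK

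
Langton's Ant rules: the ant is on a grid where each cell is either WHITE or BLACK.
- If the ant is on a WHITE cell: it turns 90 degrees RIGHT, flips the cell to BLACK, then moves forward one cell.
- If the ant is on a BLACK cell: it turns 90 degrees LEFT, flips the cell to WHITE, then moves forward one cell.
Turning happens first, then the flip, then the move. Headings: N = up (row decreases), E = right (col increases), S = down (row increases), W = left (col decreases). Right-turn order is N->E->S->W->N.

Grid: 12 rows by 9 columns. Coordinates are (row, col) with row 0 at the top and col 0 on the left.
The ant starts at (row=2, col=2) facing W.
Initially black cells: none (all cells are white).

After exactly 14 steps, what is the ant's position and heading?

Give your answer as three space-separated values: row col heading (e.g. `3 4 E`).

Answer: 3 3 E

Derivation:
Step 1: on WHITE (2,2): turn R to N, flip to black, move to (1,2). |black|=1
Step 2: on WHITE (1,2): turn R to E, flip to black, move to (1,3). |black|=2
Step 3: on WHITE (1,3): turn R to S, flip to black, move to (2,3). |black|=3
Step 4: on WHITE (2,3): turn R to W, flip to black, move to (2,2). |black|=4
Step 5: on BLACK (2,2): turn L to S, flip to white, move to (3,2). |black|=3
Step 6: on WHITE (3,2): turn R to W, flip to black, move to (3,1). |black|=4
Step 7: on WHITE (3,1): turn R to N, flip to black, move to (2,1). |black|=5
Step 8: on WHITE (2,1): turn R to E, flip to black, move to (2,2). |black|=6
Step 9: on WHITE (2,2): turn R to S, flip to black, move to (3,2). |black|=7
Step 10: on BLACK (3,2): turn L to E, flip to white, move to (3,3). |black|=6
Step 11: on WHITE (3,3): turn R to S, flip to black, move to (4,3). |black|=7
Step 12: on WHITE (4,3): turn R to W, flip to black, move to (4,2). |black|=8
Step 13: on WHITE (4,2): turn R to N, flip to black, move to (3,2). |black|=9
Step 14: on WHITE (3,2): turn R to E, flip to black, move to (3,3). |black|=10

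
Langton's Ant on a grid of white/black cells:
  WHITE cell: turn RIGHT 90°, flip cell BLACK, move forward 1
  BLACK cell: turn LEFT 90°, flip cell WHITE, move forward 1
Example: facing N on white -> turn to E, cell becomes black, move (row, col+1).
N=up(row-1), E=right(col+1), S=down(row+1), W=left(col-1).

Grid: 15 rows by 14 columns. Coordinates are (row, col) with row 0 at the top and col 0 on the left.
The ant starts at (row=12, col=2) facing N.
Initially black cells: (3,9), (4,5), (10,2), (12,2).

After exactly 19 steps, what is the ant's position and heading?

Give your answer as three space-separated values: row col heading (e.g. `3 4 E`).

Answer: 13 2 E

Derivation:
Step 1: on BLACK (12,2): turn L to W, flip to white, move to (12,1). |black|=3
Step 2: on WHITE (12,1): turn R to N, flip to black, move to (11,1). |black|=4
Step 3: on WHITE (11,1): turn R to E, flip to black, move to (11,2). |black|=5
Step 4: on WHITE (11,2): turn R to S, flip to black, move to (12,2). |black|=6
Step 5: on WHITE (12,2): turn R to W, flip to black, move to (12,1). |black|=7
Step 6: on BLACK (12,1): turn L to S, flip to white, move to (13,1). |black|=6
Step 7: on WHITE (13,1): turn R to W, flip to black, move to (13,0). |black|=7
Step 8: on WHITE (13,0): turn R to N, flip to black, move to (12,0). |black|=8
Step 9: on WHITE (12,0): turn R to E, flip to black, move to (12,1). |black|=9
Step 10: on WHITE (12,1): turn R to S, flip to black, move to (13,1). |black|=10
Step 11: on BLACK (13,1): turn L to E, flip to white, move to (13,2). |black|=9
Step 12: on WHITE (13,2): turn R to S, flip to black, move to (14,2). |black|=10
Step 13: on WHITE (14,2): turn R to W, flip to black, move to (14,1). |black|=11
Step 14: on WHITE (14,1): turn R to N, flip to black, move to (13,1). |black|=12
Step 15: on WHITE (13,1): turn R to E, flip to black, move to (13,2). |black|=13
Step 16: on BLACK (13,2): turn L to N, flip to white, move to (12,2). |black|=12
Step 17: on BLACK (12,2): turn L to W, flip to white, move to (12,1). |black|=11
Step 18: on BLACK (12,1): turn L to S, flip to white, move to (13,1). |black|=10
Step 19: on BLACK (13,1): turn L to E, flip to white, move to (13,2). |black|=9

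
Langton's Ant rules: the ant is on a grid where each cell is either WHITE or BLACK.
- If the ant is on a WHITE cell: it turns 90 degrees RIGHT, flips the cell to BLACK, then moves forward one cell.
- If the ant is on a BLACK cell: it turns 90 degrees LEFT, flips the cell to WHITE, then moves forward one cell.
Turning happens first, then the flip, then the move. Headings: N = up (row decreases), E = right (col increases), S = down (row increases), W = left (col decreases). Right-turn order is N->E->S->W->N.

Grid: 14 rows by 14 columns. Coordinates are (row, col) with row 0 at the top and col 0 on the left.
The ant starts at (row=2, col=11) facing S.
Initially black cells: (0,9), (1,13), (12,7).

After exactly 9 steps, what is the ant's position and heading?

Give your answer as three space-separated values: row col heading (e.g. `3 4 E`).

Answer: 2 12 E

Derivation:
Step 1: on WHITE (2,11): turn R to W, flip to black, move to (2,10). |black|=4
Step 2: on WHITE (2,10): turn R to N, flip to black, move to (1,10). |black|=5
Step 3: on WHITE (1,10): turn R to E, flip to black, move to (1,11). |black|=6
Step 4: on WHITE (1,11): turn R to S, flip to black, move to (2,11). |black|=7
Step 5: on BLACK (2,11): turn L to E, flip to white, move to (2,12). |black|=6
Step 6: on WHITE (2,12): turn R to S, flip to black, move to (3,12). |black|=7
Step 7: on WHITE (3,12): turn R to W, flip to black, move to (3,11). |black|=8
Step 8: on WHITE (3,11): turn R to N, flip to black, move to (2,11). |black|=9
Step 9: on WHITE (2,11): turn R to E, flip to black, move to (2,12). |black|=10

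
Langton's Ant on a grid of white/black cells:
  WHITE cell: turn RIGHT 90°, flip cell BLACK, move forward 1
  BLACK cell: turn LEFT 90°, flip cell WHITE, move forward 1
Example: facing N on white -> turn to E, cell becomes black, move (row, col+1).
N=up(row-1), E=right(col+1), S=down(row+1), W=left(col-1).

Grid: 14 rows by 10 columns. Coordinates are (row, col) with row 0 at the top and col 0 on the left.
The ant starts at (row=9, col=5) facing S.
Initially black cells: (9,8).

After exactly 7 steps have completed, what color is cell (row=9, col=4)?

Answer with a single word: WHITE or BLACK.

Answer: BLACK

Derivation:
Step 1: on WHITE (9,5): turn R to W, flip to black, move to (9,4). |black|=2
Step 2: on WHITE (9,4): turn R to N, flip to black, move to (8,4). |black|=3
Step 3: on WHITE (8,4): turn R to E, flip to black, move to (8,5). |black|=4
Step 4: on WHITE (8,5): turn R to S, flip to black, move to (9,5). |black|=5
Step 5: on BLACK (9,5): turn L to E, flip to white, move to (9,6). |black|=4
Step 6: on WHITE (9,6): turn R to S, flip to black, move to (10,6). |black|=5
Step 7: on WHITE (10,6): turn R to W, flip to black, move to (10,5). |black|=6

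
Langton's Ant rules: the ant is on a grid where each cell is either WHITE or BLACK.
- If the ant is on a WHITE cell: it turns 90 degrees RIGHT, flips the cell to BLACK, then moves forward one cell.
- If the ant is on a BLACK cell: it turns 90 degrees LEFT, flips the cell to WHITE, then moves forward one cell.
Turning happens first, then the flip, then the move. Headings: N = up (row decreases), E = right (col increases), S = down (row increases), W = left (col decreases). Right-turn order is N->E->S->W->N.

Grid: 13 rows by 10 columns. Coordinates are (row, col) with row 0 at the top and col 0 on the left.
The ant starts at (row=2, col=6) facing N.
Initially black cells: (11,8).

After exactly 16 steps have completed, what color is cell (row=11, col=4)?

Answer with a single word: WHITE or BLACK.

Step 1: on WHITE (2,6): turn R to E, flip to black, move to (2,7). |black|=2
Step 2: on WHITE (2,7): turn R to S, flip to black, move to (3,7). |black|=3
Step 3: on WHITE (3,7): turn R to W, flip to black, move to (3,6). |black|=4
Step 4: on WHITE (3,6): turn R to N, flip to black, move to (2,6). |black|=5
Step 5: on BLACK (2,6): turn L to W, flip to white, move to (2,5). |black|=4
Step 6: on WHITE (2,5): turn R to N, flip to black, move to (1,5). |black|=5
Step 7: on WHITE (1,5): turn R to E, flip to black, move to (1,6). |black|=6
Step 8: on WHITE (1,6): turn R to S, flip to black, move to (2,6). |black|=7
Step 9: on WHITE (2,6): turn R to W, flip to black, move to (2,5). |black|=8
Step 10: on BLACK (2,5): turn L to S, flip to white, move to (3,5). |black|=7
Step 11: on WHITE (3,5): turn R to W, flip to black, move to (3,4). |black|=8
Step 12: on WHITE (3,4): turn R to N, flip to black, move to (2,4). |black|=9
Step 13: on WHITE (2,4): turn R to E, flip to black, move to (2,5). |black|=10
Step 14: on WHITE (2,5): turn R to S, flip to black, move to (3,5). |black|=11
Step 15: on BLACK (3,5): turn L to E, flip to white, move to (3,6). |black|=10
Step 16: on BLACK (3,6): turn L to N, flip to white, move to (2,6). |black|=9

Answer: WHITE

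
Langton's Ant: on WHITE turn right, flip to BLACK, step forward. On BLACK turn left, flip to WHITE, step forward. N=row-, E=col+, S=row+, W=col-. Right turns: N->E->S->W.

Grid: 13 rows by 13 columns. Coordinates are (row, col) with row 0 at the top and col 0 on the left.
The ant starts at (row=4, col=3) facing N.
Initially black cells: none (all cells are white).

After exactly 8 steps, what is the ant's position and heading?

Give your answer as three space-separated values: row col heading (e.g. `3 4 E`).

Answer: 4 3 S

Derivation:
Step 1: on WHITE (4,3): turn R to E, flip to black, move to (4,4). |black|=1
Step 2: on WHITE (4,4): turn R to S, flip to black, move to (5,4). |black|=2
Step 3: on WHITE (5,4): turn R to W, flip to black, move to (5,3). |black|=3
Step 4: on WHITE (5,3): turn R to N, flip to black, move to (4,3). |black|=4
Step 5: on BLACK (4,3): turn L to W, flip to white, move to (4,2). |black|=3
Step 6: on WHITE (4,2): turn R to N, flip to black, move to (3,2). |black|=4
Step 7: on WHITE (3,2): turn R to E, flip to black, move to (3,3). |black|=5
Step 8: on WHITE (3,3): turn R to S, flip to black, move to (4,3). |black|=6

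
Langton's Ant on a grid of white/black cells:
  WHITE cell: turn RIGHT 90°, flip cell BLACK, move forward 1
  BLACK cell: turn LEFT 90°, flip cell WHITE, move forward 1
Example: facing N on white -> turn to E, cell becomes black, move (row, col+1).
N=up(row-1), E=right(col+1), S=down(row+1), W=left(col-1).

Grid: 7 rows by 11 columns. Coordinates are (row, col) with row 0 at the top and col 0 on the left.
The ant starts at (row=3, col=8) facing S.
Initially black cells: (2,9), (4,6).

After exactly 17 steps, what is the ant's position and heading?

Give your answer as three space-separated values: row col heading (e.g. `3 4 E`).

Answer: 5 9 W

Derivation:
Step 1: on WHITE (3,8): turn R to W, flip to black, move to (3,7). |black|=3
Step 2: on WHITE (3,7): turn R to N, flip to black, move to (2,7). |black|=4
Step 3: on WHITE (2,7): turn R to E, flip to black, move to (2,8). |black|=5
Step 4: on WHITE (2,8): turn R to S, flip to black, move to (3,8). |black|=6
Step 5: on BLACK (3,8): turn L to E, flip to white, move to (3,9). |black|=5
Step 6: on WHITE (3,9): turn R to S, flip to black, move to (4,9). |black|=6
Step 7: on WHITE (4,9): turn R to W, flip to black, move to (4,8). |black|=7
Step 8: on WHITE (4,8): turn R to N, flip to black, move to (3,8). |black|=8
Step 9: on WHITE (3,8): turn R to E, flip to black, move to (3,9). |black|=9
Step 10: on BLACK (3,9): turn L to N, flip to white, move to (2,9). |black|=8
Step 11: on BLACK (2,9): turn L to W, flip to white, move to (2,8). |black|=7
Step 12: on BLACK (2,8): turn L to S, flip to white, move to (3,8). |black|=6
Step 13: on BLACK (3,8): turn L to E, flip to white, move to (3,9). |black|=5
Step 14: on WHITE (3,9): turn R to S, flip to black, move to (4,9). |black|=6
Step 15: on BLACK (4,9): turn L to E, flip to white, move to (4,10). |black|=5
Step 16: on WHITE (4,10): turn R to S, flip to black, move to (5,10). |black|=6
Step 17: on WHITE (5,10): turn R to W, flip to black, move to (5,9). |black|=7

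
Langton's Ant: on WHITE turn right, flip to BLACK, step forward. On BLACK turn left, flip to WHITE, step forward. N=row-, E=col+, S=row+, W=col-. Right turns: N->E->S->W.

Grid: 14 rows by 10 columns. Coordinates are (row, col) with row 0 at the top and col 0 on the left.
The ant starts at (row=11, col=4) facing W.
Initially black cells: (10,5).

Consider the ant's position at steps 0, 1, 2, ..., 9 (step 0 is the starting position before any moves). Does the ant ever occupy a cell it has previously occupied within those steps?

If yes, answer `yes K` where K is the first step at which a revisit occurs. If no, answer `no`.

Step 1: on WHITE (11,4): turn R to N, flip to black, move to (10,4). |black|=2 — new cell
Step 2: on WHITE (10,4): turn R to E, flip to black, move to (10,5). |black|=3 — new cell
Step 3: on BLACK (10,5): turn L to N, flip to white, move to (9,5). |black|=2 — new cell
Step 4: on WHITE (9,5): turn R to E, flip to black, move to (9,6). |black|=3 — new cell
Step 5: on WHITE (9,6): turn R to S, flip to black, move to (10,6). |black|=4 — new cell
Step 6: on WHITE (10,6): turn R to W, flip to black, move to (10,5). |black|=5 — REVISIT

Answer: yes 6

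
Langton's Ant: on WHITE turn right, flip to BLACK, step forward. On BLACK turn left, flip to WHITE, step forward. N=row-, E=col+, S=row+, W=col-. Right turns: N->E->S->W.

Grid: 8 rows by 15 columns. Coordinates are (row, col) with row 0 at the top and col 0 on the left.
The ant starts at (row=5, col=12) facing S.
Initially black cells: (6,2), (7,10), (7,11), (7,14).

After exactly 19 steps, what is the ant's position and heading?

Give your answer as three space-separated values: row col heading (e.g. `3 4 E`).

Step 1: on WHITE (5,12): turn R to W, flip to black, move to (5,11). |black|=5
Step 2: on WHITE (5,11): turn R to N, flip to black, move to (4,11). |black|=6
Step 3: on WHITE (4,11): turn R to E, flip to black, move to (4,12). |black|=7
Step 4: on WHITE (4,12): turn R to S, flip to black, move to (5,12). |black|=8
Step 5: on BLACK (5,12): turn L to E, flip to white, move to (5,13). |black|=7
Step 6: on WHITE (5,13): turn R to S, flip to black, move to (6,13). |black|=8
Step 7: on WHITE (6,13): turn R to W, flip to black, move to (6,12). |black|=9
Step 8: on WHITE (6,12): turn R to N, flip to black, move to (5,12). |black|=10
Step 9: on WHITE (5,12): turn R to E, flip to black, move to (5,13). |black|=11
Step 10: on BLACK (5,13): turn L to N, flip to white, move to (4,13). |black|=10
Step 11: on WHITE (4,13): turn R to E, flip to black, move to (4,14). |black|=11
Step 12: on WHITE (4,14): turn R to S, flip to black, move to (5,14). |black|=12
Step 13: on WHITE (5,14): turn R to W, flip to black, move to (5,13). |black|=13
Step 14: on WHITE (5,13): turn R to N, flip to black, move to (4,13). |black|=14
Step 15: on BLACK (4,13): turn L to W, flip to white, move to (4,12). |black|=13
Step 16: on BLACK (4,12): turn L to S, flip to white, move to (5,12). |black|=12
Step 17: on BLACK (5,12): turn L to E, flip to white, move to (5,13). |black|=11
Step 18: on BLACK (5,13): turn L to N, flip to white, move to (4,13). |black|=10
Step 19: on WHITE (4,13): turn R to E, flip to black, move to (4,14). |black|=11

Answer: 4 14 E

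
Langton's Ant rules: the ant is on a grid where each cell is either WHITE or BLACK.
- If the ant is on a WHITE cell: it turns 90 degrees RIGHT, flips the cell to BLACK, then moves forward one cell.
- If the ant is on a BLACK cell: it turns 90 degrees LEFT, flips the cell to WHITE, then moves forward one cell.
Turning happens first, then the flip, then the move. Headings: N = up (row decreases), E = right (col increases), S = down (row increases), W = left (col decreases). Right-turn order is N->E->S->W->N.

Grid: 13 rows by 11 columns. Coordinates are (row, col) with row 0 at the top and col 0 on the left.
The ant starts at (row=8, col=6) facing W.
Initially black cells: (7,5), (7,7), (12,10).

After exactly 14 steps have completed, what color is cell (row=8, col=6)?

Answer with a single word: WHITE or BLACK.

Answer: BLACK

Derivation:
Step 1: on WHITE (8,6): turn R to N, flip to black, move to (7,6). |black|=4
Step 2: on WHITE (7,6): turn R to E, flip to black, move to (7,7). |black|=5
Step 3: on BLACK (7,7): turn L to N, flip to white, move to (6,7). |black|=4
Step 4: on WHITE (6,7): turn R to E, flip to black, move to (6,8). |black|=5
Step 5: on WHITE (6,8): turn R to S, flip to black, move to (7,8). |black|=6
Step 6: on WHITE (7,8): turn R to W, flip to black, move to (7,7). |black|=7
Step 7: on WHITE (7,7): turn R to N, flip to black, move to (6,7). |black|=8
Step 8: on BLACK (6,7): turn L to W, flip to white, move to (6,6). |black|=7
Step 9: on WHITE (6,6): turn R to N, flip to black, move to (5,6). |black|=8
Step 10: on WHITE (5,6): turn R to E, flip to black, move to (5,7). |black|=9
Step 11: on WHITE (5,7): turn R to S, flip to black, move to (6,7). |black|=10
Step 12: on WHITE (6,7): turn R to W, flip to black, move to (6,6). |black|=11
Step 13: on BLACK (6,6): turn L to S, flip to white, move to (7,6). |black|=10
Step 14: on BLACK (7,6): turn L to E, flip to white, move to (7,7). |black|=9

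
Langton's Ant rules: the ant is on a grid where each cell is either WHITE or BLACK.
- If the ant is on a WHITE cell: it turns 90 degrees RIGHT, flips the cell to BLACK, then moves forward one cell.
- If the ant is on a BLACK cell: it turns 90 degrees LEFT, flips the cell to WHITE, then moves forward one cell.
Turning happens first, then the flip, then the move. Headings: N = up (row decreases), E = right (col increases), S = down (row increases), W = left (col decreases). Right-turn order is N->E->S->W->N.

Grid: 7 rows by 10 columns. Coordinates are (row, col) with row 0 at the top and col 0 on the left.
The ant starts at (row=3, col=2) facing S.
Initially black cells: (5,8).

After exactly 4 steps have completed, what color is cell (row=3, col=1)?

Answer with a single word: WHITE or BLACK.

Step 1: on WHITE (3,2): turn R to W, flip to black, move to (3,1). |black|=2
Step 2: on WHITE (3,1): turn R to N, flip to black, move to (2,1). |black|=3
Step 3: on WHITE (2,1): turn R to E, flip to black, move to (2,2). |black|=4
Step 4: on WHITE (2,2): turn R to S, flip to black, move to (3,2). |black|=5

Answer: BLACK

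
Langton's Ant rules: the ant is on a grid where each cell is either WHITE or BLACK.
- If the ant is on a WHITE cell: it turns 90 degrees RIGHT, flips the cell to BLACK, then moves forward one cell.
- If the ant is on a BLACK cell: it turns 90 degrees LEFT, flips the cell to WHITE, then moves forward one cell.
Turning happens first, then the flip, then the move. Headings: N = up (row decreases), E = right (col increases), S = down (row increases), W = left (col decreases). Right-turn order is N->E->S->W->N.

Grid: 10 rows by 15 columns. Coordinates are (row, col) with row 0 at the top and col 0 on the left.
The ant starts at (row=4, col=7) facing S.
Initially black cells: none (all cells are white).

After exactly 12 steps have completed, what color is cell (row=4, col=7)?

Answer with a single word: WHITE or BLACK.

Step 1: on WHITE (4,7): turn R to W, flip to black, move to (4,6). |black|=1
Step 2: on WHITE (4,6): turn R to N, flip to black, move to (3,6). |black|=2
Step 3: on WHITE (3,6): turn R to E, flip to black, move to (3,7). |black|=3
Step 4: on WHITE (3,7): turn R to S, flip to black, move to (4,7). |black|=4
Step 5: on BLACK (4,7): turn L to E, flip to white, move to (4,8). |black|=3
Step 6: on WHITE (4,8): turn R to S, flip to black, move to (5,8). |black|=4
Step 7: on WHITE (5,8): turn R to W, flip to black, move to (5,7). |black|=5
Step 8: on WHITE (5,7): turn R to N, flip to black, move to (4,7). |black|=6
Step 9: on WHITE (4,7): turn R to E, flip to black, move to (4,8). |black|=7
Step 10: on BLACK (4,8): turn L to N, flip to white, move to (3,8). |black|=6
Step 11: on WHITE (3,8): turn R to E, flip to black, move to (3,9). |black|=7
Step 12: on WHITE (3,9): turn R to S, flip to black, move to (4,9). |black|=8

Answer: BLACK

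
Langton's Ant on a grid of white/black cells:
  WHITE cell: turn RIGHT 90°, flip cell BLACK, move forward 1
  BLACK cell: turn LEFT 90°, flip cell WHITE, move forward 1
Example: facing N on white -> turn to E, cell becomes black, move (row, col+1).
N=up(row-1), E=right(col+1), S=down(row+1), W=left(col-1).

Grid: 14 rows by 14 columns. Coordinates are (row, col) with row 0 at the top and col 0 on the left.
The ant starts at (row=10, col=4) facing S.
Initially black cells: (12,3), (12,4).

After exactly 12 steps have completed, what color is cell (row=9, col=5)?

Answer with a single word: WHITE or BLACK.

Answer: BLACK

Derivation:
Step 1: on WHITE (10,4): turn R to W, flip to black, move to (10,3). |black|=3
Step 2: on WHITE (10,3): turn R to N, flip to black, move to (9,3). |black|=4
Step 3: on WHITE (9,3): turn R to E, flip to black, move to (9,4). |black|=5
Step 4: on WHITE (9,4): turn R to S, flip to black, move to (10,4). |black|=6
Step 5: on BLACK (10,4): turn L to E, flip to white, move to (10,5). |black|=5
Step 6: on WHITE (10,5): turn R to S, flip to black, move to (11,5). |black|=6
Step 7: on WHITE (11,5): turn R to W, flip to black, move to (11,4). |black|=7
Step 8: on WHITE (11,4): turn R to N, flip to black, move to (10,4). |black|=8
Step 9: on WHITE (10,4): turn R to E, flip to black, move to (10,5). |black|=9
Step 10: on BLACK (10,5): turn L to N, flip to white, move to (9,5). |black|=8
Step 11: on WHITE (9,5): turn R to E, flip to black, move to (9,6). |black|=9
Step 12: on WHITE (9,6): turn R to S, flip to black, move to (10,6). |black|=10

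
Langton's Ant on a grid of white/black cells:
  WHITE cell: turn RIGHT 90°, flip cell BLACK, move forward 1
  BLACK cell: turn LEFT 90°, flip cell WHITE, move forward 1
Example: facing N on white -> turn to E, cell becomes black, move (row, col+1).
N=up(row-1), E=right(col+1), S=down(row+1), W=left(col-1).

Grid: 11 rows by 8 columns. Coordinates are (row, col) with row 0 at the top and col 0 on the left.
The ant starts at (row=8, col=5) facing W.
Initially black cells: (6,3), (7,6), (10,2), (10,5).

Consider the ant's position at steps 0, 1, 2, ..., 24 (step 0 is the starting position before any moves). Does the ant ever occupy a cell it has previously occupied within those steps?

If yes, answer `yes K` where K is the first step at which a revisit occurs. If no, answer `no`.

Answer: yes 6

Derivation:
Step 1: on WHITE (8,5): turn R to N, flip to black, move to (7,5). |black|=5 — new cell
Step 2: on WHITE (7,5): turn R to E, flip to black, move to (7,6). |black|=6 — new cell
Step 3: on BLACK (7,6): turn L to N, flip to white, move to (6,6). |black|=5 — new cell
Step 4: on WHITE (6,6): turn R to E, flip to black, move to (6,7). |black|=6 — new cell
Step 5: on WHITE (6,7): turn R to S, flip to black, move to (7,7). |black|=7 — new cell
Step 6: on WHITE (7,7): turn R to W, flip to black, move to (7,6). |black|=8 — REVISIT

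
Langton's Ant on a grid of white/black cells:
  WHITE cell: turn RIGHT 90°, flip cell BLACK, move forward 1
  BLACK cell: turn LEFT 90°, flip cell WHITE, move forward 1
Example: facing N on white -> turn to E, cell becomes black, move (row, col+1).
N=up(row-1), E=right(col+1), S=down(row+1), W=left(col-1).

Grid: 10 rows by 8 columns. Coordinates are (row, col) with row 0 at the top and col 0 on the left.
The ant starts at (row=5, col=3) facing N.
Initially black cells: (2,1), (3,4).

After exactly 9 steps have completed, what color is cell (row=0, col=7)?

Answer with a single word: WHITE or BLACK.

Step 1: on WHITE (5,3): turn R to E, flip to black, move to (5,4). |black|=3
Step 2: on WHITE (5,4): turn R to S, flip to black, move to (6,4). |black|=4
Step 3: on WHITE (6,4): turn R to W, flip to black, move to (6,3). |black|=5
Step 4: on WHITE (6,3): turn R to N, flip to black, move to (5,3). |black|=6
Step 5: on BLACK (5,3): turn L to W, flip to white, move to (5,2). |black|=5
Step 6: on WHITE (5,2): turn R to N, flip to black, move to (4,2). |black|=6
Step 7: on WHITE (4,2): turn R to E, flip to black, move to (4,3). |black|=7
Step 8: on WHITE (4,3): turn R to S, flip to black, move to (5,3). |black|=8
Step 9: on WHITE (5,3): turn R to W, flip to black, move to (5,2). |black|=9

Answer: WHITE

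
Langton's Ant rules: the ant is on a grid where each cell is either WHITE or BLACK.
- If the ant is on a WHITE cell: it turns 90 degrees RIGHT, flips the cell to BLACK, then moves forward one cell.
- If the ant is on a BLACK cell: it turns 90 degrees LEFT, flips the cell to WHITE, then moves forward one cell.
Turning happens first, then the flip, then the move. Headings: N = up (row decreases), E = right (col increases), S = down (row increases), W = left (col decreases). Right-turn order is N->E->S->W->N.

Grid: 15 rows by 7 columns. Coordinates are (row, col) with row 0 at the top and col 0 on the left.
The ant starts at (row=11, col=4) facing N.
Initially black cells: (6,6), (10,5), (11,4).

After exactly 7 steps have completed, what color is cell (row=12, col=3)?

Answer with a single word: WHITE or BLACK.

Step 1: on BLACK (11,4): turn L to W, flip to white, move to (11,3). |black|=2
Step 2: on WHITE (11,3): turn R to N, flip to black, move to (10,3). |black|=3
Step 3: on WHITE (10,3): turn R to E, flip to black, move to (10,4). |black|=4
Step 4: on WHITE (10,4): turn R to S, flip to black, move to (11,4). |black|=5
Step 5: on WHITE (11,4): turn R to W, flip to black, move to (11,3). |black|=6
Step 6: on BLACK (11,3): turn L to S, flip to white, move to (12,3). |black|=5
Step 7: on WHITE (12,3): turn R to W, flip to black, move to (12,2). |black|=6

Answer: BLACK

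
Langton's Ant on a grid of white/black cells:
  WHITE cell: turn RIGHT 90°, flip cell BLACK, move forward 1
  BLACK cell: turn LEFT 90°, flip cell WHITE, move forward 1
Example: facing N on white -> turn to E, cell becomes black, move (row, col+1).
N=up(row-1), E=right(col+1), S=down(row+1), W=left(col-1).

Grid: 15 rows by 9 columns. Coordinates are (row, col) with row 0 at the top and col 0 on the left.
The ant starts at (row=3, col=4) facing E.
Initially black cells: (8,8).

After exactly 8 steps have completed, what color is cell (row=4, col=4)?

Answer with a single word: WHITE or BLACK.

Step 1: on WHITE (3,4): turn R to S, flip to black, move to (4,4). |black|=2
Step 2: on WHITE (4,4): turn R to W, flip to black, move to (4,3). |black|=3
Step 3: on WHITE (4,3): turn R to N, flip to black, move to (3,3). |black|=4
Step 4: on WHITE (3,3): turn R to E, flip to black, move to (3,4). |black|=5
Step 5: on BLACK (3,4): turn L to N, flip to white, move to (2,4). |black|=4
Step 6: on WHITE (2,4): turn R to E, flip to black, move to (2,5). |black|=5
Step 7: on WHITE (2,5): turn R to S, flip to black, move to (3,5). |black|=6
Step 8: on WHITE (3,5): turn R to W, flip to black, move to (3,4). |black|=7

Answer: BLACK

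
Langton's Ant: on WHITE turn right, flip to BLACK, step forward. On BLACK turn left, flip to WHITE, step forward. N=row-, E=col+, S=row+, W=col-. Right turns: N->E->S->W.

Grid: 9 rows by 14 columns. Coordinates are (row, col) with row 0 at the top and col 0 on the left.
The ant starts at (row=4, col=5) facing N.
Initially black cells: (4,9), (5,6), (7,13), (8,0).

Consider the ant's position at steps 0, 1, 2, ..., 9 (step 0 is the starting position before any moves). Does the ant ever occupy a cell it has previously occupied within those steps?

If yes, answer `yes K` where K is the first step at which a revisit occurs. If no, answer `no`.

Answer: yes 6

Derivation:
Step 1: on WHITE (4,5): turn R to E, flip to black, move to (4,6). |black|=5 — new cell
Step 2: on WHITE (4,6): turn R to S, flip to black, move to (5,6). |black|=6 — new cell
Step 3: on BLACK (5,6): turn L to E, flip to white, move to (5,7). |black|=5 — new cell
Step 4: on WHITE (5,7): turn R to S, flip to black, move to (6,7). |black|=6 — new cell
Step 5: on WHITE (6,7): turn R to W, flip to black, move to (6,6). |black|=7 — new cell
Step 6: on WHITE (6,6): turn R to N, flip to black, move to (5,6). |black|=8 — REVISIT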